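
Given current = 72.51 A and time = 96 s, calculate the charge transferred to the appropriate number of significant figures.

7.0 × 10^3 C

charge transferred = 72.51 A × 96 s = 6960.96 C.
72.51 has 4 significant figures; 96 has 2.
Division/multiplication keeps the fewest: 2 significant figures.
Rounded: 7.0 × 10^3 C.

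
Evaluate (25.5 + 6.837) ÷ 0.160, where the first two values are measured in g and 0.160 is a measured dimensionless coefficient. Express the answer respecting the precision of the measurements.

25.5 g + 6.837 g = 32.337 g; the sum is limited to 1 decimal place (3 s.f.).
Carrying full precision, 32.337 ÷ 0.160 = 202.10625 g; 0.160 has 3 s.f., so the result keeps min(3, 3) = 3 s.f.
Rounded to 3 significant figures: 2.02 × 10² g.

2.02 × 10² g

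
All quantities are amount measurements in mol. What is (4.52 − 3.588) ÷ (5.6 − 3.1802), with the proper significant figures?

4.52 − 3.588 = 0.932, limited to 2 d.p. → 2 s.f.; 5.6 − 3.1802 = 2.4198, limited to 1 d.p. → 2 s.f.
Carrying full precision, 0.932 ÷ 2.4198 = 0.385155798…; keep min(2, 2) = 2 s.f.
Rounded to 2 significant figures: 0.39.

0.39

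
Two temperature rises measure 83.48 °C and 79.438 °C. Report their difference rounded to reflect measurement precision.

4.04 °C

83.48 °C − 79.438 °C = 4.042 °C.
Addition/subtraction keeps the fewest decimal places: 83.48 → 2 decimal places, 79.438 → 3 decimal places; limit is 2.
Rounded to 2 decimal places: 4.04 °C.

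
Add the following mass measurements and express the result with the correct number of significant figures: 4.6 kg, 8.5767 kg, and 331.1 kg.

4.6 kg + 8.5767 kg + 331.1 kg = 344.2767 kg.
Addition/subtraction keeps the fewest decimal places: 4.6 → 1 decimal place, 8.5767 → 4 decimal places, 331.1 → 1 decimal place; limit is 1.
Rounded to 1 decimal place: 344.3 kg.

344.3 kg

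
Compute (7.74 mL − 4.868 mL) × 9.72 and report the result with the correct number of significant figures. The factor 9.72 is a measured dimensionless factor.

27.9 mL

7.74 mL − 4.868 mL = 2.872 mL; the difference is limited to 2 decimal places (3 s.f.).
Carrying full precision, 2.872 × 9.72 = 27.91584 mL; 9.72 has 3 s.f., so the result keeps min(3, 3) = 3 s.f.
Rounded to 3 significant figures: 27.9 mL.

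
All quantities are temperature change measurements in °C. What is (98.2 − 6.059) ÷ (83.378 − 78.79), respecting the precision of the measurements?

98.2 − 6.059 = 92.141, limited to 1 d.p. → 3 s.f.; 83.378 − 78.79 = 4.588, limited to 2 d.p. → 3 s.f.
Carrying full precision, 92.141 ÷ 4.588 = 20.0830427201…; keep min(3, 3) = 3 s.f.
Rounded to 3 significant figures: 20.1.

20.1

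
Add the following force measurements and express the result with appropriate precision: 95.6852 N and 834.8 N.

95.6852 N + 834.8 N = 930.4852 N.
Addition/subtraction keeps the fewest decimal places: 95.6852 → 4 decimal places, 834.8 → 1 decimal place; limit is 1.
Rounded to 1 decimal place: 930.5 N.

930.5 N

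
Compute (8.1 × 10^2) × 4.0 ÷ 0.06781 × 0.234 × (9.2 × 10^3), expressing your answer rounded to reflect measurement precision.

(8.1 × 10^2) × 4.0 ÷ 0.06781 × 0.234 × (9.2 × 10^3) = 102861996.756…
Multiplication/division keeps the fewest significant figures: 8.1 × 10^2 → 2 s.f., 4.0 → 2 s.f., 0.06781 → 4 s.f., 0.234 → 3 s.f., 9.2 × 10^3 → 2 s.f.; limit is 2.
Rounded to 2 significant figures: 1.0 × 10^8.

1.0 × 10^8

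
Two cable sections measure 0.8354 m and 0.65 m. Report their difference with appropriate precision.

0.19 m

0.8354 m − 0.65 m = 0.1854 m.
Addition/subtraction keeps the fewest decimal places: 0.8354 → 4 decimal places, 0.65 → 2 decimal places; limit is 2.
Rounded to 2 decimal places: 0.19 m.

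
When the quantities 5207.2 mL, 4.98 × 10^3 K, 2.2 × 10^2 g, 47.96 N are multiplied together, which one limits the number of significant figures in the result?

5207.2 mL → 5 s.f.; 4.98 × 10^3 K → 3 s.f.; 2.2 × 10^2 g → 2 s.f.; 47.96 N → 4 s.f.
The fewest is 2 significant figures, from 2.2 × 10^2 g.

2.2 × 10^2 g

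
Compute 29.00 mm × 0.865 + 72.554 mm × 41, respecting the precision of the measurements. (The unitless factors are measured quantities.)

3.0 × 10^3 mm

29.00 × 0.865 = 25.085 → 25.1 mm (3 s.f., last digit at the 10^-1 place).
72.554 × 41 = 2974.714 → 3.0 × 10^3 mm (2 s.f., last digit at the 10^2 place).
Sum: 2999.799 mm; keep the coarser place, 10^2.
Result: 3.0 × 10^3 mm.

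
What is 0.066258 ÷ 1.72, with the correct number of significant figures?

0.066258 ÷ 1.72 = 0.0385220930233…
Multiplication/division keeps the fewest significant figures: 0.066258 → 5 s.f., 1.72 → 3 s.f.; limit is 3.
Rounded to 3 significant figures: 0.0385.

0.0385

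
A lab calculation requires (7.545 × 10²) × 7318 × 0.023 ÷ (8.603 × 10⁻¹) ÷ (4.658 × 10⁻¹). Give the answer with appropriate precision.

3.2 × 10⁵

(7.545 × 10²) × 7318 × 0.023 ÷ (8.603 × 10⁻¹) ÷ (4.658 × 10⁻¹) = 316905.720078…
Multiplication/division keeps the fewest significant figures: 7.545 × 10² → 4 s.f., 7318 → 4 s.f., 0.023 → 2 s.f., 8.603 × 10⁻¹ → 4 s.f., 4.658 × 10⁻¹ → 4 s.f.; limit is 2.
Rounded to 2 significant figures: 3.2 × 10⁵.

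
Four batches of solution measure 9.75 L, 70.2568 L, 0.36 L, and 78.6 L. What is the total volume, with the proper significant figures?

159.0 L

9.75 L + 70.2568 L + 0.36 L + 78.6 L = 158.9668 L.
Addition/subtraction keeps the fewest decimal places: 9.75 → 2 decimal places, 70.2568 → 4 decimal places, 0.36 → 2 decimal places, 78.6 → 1 decimal place; limit is 1.
Rounded to 1 decimal place: 159.0 L.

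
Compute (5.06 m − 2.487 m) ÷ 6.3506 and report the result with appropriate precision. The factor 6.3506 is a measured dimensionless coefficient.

5.06 m − 2.487 m = 2.573 m; the difference is limited to 2 decimal places (3 s.f.).
Carrying full precision, 2.573 ÷ 6.3506 = 0.405158567694… m; 6.3506 has 5 s.f., so the result keeps min(3, 5) = 3 s.f.
Rounded to 3 significant figures: 4.05 × 10⁻¹ m.

4.05 × 10⁻¹ m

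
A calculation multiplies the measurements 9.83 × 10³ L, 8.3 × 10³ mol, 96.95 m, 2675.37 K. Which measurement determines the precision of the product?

8.3 × 10³ mol

9.83 × 10³ L → 3 s.f.; 8.3 × 10³ mol → 2 s.f.; 96.95 m → 4 s.f.; 2675.37 K → 6 s.f.
The fewest is 2 significant figures, from 8.3 × 10³ mol.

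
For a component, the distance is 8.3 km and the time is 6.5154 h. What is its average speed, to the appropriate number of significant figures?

average speed = 8.3 km ÷ 6.5154 h = 1.27390490223… km/h.
8.3 has 2 significant figures; 6.5154 has 5.
Division/multiplication keeps the fewest: 2 significant figures.
Rounded: 1.3 km/h.

1.3 km/h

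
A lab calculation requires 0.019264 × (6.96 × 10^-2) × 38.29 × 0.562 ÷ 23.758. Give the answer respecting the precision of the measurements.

0.019264 × (6.96 × 10^-2) × 38.29 × 0.562 ÷ 23.758 = 0.00121441609134…
Multiplication/division keeps the fewest significant figures: 0.019264 → 5 s.f., 6.96 × 10^-2 → 3 s.f., 38.29 → 4 s.f., 0.562 → 3 s.f., 23.758 → 5 s.f.; limit is 3.
Rounded to 3 significant figures: 0.00121.

0.00121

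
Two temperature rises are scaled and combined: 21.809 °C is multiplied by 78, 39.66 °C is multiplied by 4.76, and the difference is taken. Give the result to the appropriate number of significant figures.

1.5 × 10^3 °C

21.809 × 78 = 1701.102 → 1.7 × 10^3 °C (2 s.f., last digit at the 10^2 place).
39.66 × 4.76 = 188.7816 → 189 °C (3 s.f., last digit at the 10^0 place).
Difference: 1512.3204 °C; keep the coarser place, 10^2.
Result: 1.5 × 10^3 °C.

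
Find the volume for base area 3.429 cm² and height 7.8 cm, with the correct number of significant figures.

volume = 3.429 cm² × 7.8 cm = 26.7462 cm³.
3.429 has 4 significant figures; 7.8 has 2.
Division/multiplication keeps the fewest: 2 significant figures.
Rounded: 27 cm³.

27 cm³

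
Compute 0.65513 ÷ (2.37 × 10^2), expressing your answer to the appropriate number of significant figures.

0.00276

0.65513 ÷ (2.37 × 10^2) = 0.00276426160338…
Multiplication/division keeps the fewest significant figures: 0.65513 → 5 s.f., 2.37 × 10^2 → 3 s.f.; limit is 3.
Rounded to 3 significant figures: 0.00276.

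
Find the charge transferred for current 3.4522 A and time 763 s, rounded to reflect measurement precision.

2.63 × 10^3 C

charge transferred = 3.4522 A × 763 s = 2634.0286 C.
3.4522 has 5 significant figures; 763 has 3.
Division/multiplication keeps the fewest: 3 significant figures.
Rounded: 2.63 × 10^3 C.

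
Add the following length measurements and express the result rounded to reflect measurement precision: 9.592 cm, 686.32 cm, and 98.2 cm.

794.1 cm

9.592 cm + 686.32 cm + 98.2 cm = 794.112 cm.
Addition/subtraction keeps the fewest decimal places: 9.592 → 3 decimal places, 686.32 → 2 decimal places, 98.2 → 1 decimal place; limit is 1.
Rounded to 1 decimal place: 794.1 cm.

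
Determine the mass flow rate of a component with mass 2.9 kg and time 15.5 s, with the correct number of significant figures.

mass flow rate = 2.9 kg ÷ 15.5 s = 0.187096774194… kg/s.
2.9 has 2 significant figures; 15.5 has 3.
Division/multiplication keeps the fewest: 2 significant figures.
Rounded: 0.19 kg/s.

0.19 kg/s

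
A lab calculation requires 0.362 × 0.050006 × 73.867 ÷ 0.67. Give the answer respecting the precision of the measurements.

0.362 × 0.050006 × 73.867 ÷ 0.67 = 1.99575095392…
Multiplication/division keeps the fewest significant figures: 0.362 → 3 s.f., 0.050006 → 5 s.f., 73.867 → 5 s.f., 0.67 → 2 s.f.; limit is 2.
Rounded to 2 significant figures: 2.0.

2.0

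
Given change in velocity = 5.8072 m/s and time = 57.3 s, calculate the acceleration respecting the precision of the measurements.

acceleration = 5.8072 m/s ÷ 57.3 s = 0.101347294939… m/s².
5.8072 has 5 significant figures; 57.3 has 3.
Division/multiplication keeps the fewest: 3 significant figures.
Rounded: 0.101 m/s².

0.101 m/s²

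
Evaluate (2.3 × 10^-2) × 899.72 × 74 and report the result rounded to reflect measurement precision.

(2.3 × 10^-2) × 899.72 × 74 = 1531.32344
Multiplication/division keeps the fewest significant figures: 2.3 × 10^-2 → 2 s.f., 899.72 → 5 s.f., 74 → 2 s.f.; limit is 2.
Rounded to 2 significant figures: 1.5 × 10^3.

1.5 × 10^3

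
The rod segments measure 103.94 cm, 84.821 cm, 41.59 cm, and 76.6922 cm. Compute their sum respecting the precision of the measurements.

103.94 cm + 84.821 cm + 41.59 cm + 76.6922 cm = 307.0432 cm.
Addition/subtraction keeps the fewest decimal places: 103.94 → 2 decimal places, 84.821 → 3 decimal places, 41.59 → 2 decimal places, 76.6922 → 4 decimal places; limit is 2.
Rounded to 2 decimal places: 307.04 cm.

307.04 cm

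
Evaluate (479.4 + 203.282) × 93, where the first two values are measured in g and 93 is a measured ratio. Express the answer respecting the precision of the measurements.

6.3 × 10⁴ g

479.4 g + 203.282 g = 682.682 g; the sum is limited to 1 decimal place (4 s.f.).
Carrying full precision, 682.682 × 93 = 63489.426 g; 93 has 2 s.f., so the result keeps min(4, 2) = 2 s.f.
Rounded to 2 significant figures: 6.3 × 10⁴ g.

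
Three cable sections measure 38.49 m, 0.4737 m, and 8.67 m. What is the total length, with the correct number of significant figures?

47.63 m

38.49 m + 0.4737 m + 8.67 m = 47.6337 m.
Addition/subtraction keeps the fewest decimal places: 38.49 → 2 decimal places, 0.4737 → 4 decimal places, 8.67 → 2 decimal places; limit is 2.
Rounded to 2 decimal places: 47.63 m.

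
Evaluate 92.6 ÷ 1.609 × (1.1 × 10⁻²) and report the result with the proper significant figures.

6.3 × 10⁻¹

92.6 ÷ 1.609 × (1.1 × 10⁻²) = 0.633064014916…
Multiplication/division keeps the fewest significant figures: 92.6 → 3 s.f., 1.609 → 4 s.f., 1.1 × 10⁻² → 2 s.f.; limit is 2.
Rounded to 2 significant figures: 6.3 × 10⁻¹.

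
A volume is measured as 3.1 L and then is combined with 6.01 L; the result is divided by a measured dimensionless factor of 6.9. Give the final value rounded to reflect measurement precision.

1.3 L

3.1 L + 6.01 L = 9.11 L; the sum is limited to 1 decimal place (2 s.f.).
Carrying full precision, 9.11 ÷ 6.9 = 1.32028985507… L; 6.9 has 2 s.f., so the result keeps min(2, 2) = 2 s.f.
Rounded to 2 significant figures: 1.3 L.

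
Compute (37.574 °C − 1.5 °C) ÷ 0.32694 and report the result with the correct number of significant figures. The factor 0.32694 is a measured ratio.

37.574 °C − 1.5 °C = 36.074 °C; the difference is limited to 1 decimal place (3 s.f.).
Carrying full precision, 36.074 ÷ 0.32694 = 110.338288371… °C; 0.32694 has 5 s.f., so the result keeps min(3, 5) = 3 s.f.
Rounded to 3 significant figures: 110. °C.

110. °C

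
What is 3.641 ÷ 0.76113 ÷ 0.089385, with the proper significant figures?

3.641 ÷ 0.76113 ÷ 0.089385 = 53.5176696476…
Multiplication/division keeps the fewest significant figures: 3.641 → 4 s.f., 0.76113 → 5 s.f., 0.089385 → 5 s.f.; limit is 4.
Rounded to 4 significant figures: 53.52.

53.52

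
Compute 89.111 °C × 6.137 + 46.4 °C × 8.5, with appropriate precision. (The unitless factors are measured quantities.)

9.4 × 10² °C

89.111 × 6.137 = 546.874207 → 546.9 °C (4 s.f., last digit at the 10^-1 place).
46.4 × 8.5 = 394.4 → 3.9 × 10² °C (2 s.f., last digit at the 10^1 place).
Sum: 941.274207 °C; keep the coarser place, 10^1.
Result: 9.4 × 10² °C.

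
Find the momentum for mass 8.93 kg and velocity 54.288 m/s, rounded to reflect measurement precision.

momentum = 8.93 kg × 54.288 m/s = 484.79184 kg·m/s.
8.93 has 3 significant figures; 54.288 has 5.
Division/multiplication keeps the fewest: 3 significant figures.
Rounded: 485 kg·m/s.

485 kg·m/s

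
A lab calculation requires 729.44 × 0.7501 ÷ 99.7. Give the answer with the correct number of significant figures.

729.44 × 0.7501 ÷ 99.7 = 5.48799342026…
Multiplication/division keeps the fewest significant figures: 729.44 → 5 s.f., 0.7501 → 4 s.f., 99.7 → 3 s.f.; limit is 3.
Rounded to 3 significant figures: 5.49.

5.49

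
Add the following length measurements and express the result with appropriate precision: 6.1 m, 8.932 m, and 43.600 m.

6.1 m + 8.932 m + 43.600 m = 58.632 m.
Addition/subtraction keeps the fewest decimal places: 6.1 → 1 decimal place, 8.932 → 3 decimal places, 43.600 → 3 decimal places; limit is 1.
Rounded to 1 decimal place: 58.6 m.

58.6 m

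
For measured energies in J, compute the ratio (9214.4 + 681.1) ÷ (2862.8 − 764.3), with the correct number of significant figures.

9214.4 + 681.1 = 9895.5, limited to 1 d.p. → 5 s.f.; 2862.8 − 764.3 = 2098.5, limited to 1 d.p. → 5 s.f.
Carrying full precision, 9895.5 ÷ 2098.5 = 4.71551107934…; keep min(5, 5) = 5 s.f.
Rounded to 5 significant figures: 4.7155.

4.7155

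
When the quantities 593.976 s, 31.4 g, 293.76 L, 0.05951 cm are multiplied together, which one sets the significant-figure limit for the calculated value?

593.976 s → 6 s.f.; 31.4 g → 3 s.f.; 293.76 L → 5 s.f.; 0.05951 cm → 4 s.f.
The fewest is 3 significant figures, from 31.4 g.

31.4 g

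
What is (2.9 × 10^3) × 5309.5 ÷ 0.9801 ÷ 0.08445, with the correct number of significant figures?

(2.9 × 10^3) × 5309.5 ÷ 0.9801 ÷ 0.08445 = 186029397.684…
Multiplication/division keeps the fewest significant figures: 2.9 × 10^3 → 2 s.f., 5309.5 → 5 s.f., 0.9801 → 4 s.f., 0.08445 → 4 s.f.; limit is 2.
Rounded to 2 significant figures: 1.9 × 10^8.

1.9 × 10^8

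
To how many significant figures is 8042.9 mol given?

8042.9: zeros between nonzero digits are significant.

5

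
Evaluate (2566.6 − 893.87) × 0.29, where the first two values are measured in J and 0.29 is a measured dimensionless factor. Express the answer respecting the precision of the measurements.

4.9 × 10^2 J

2566.6 J − 893.87 J = 1672.73 J; the difference is limited to 1 decimal place (5 s.f.).
Carrying full precision, 1672.73 × 0.29 = 485.0917 J; 0.29 has 2 s.f., so the result keeps min(5, 2) = 2 s.f.
Rounded to 2 significant figures: 4.9 × 10^2 J.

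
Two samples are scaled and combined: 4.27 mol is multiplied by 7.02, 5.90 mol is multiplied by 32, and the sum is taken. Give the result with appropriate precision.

2.2 × 10^2 mol

4.27 × 7.02 = 29.9754 → 30.0 mol (3 s.f., last digit at the 10^-1 place).
5.90 × 32 = 188.8 → 1.9 × 10^2 mol (2 s.f., last digit at the 10^1 place).
Sum: 218.7754 mol; keep the coarser place, 10^1.
Result: 2.2 × 10^2 mol.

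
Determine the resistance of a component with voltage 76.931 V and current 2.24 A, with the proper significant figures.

34.3 Ω

resistance = 76.931 V ÷ 2.24 A = 34.3441964286… Ω.
76.931 has 5 significant figures; 2.24 has 3.
Division/multiplication keeps the fewest: 3 significant figures.
Rounded: 34.3 Ω.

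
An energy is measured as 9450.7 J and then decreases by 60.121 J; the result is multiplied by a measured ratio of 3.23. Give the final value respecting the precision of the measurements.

9450.7 J − 60.121 J = 9390.579 J; the difference is limited to 1 decimal place (5 s.f.).
Carrying full precision, 9390.579 × 3.23 = 30331.57017 J; 3.23 has 3 s.f., so the result keeps min(5, 3) = 3 s.f.
Rounded to 3 significant figures: 3.03 × 10⁴ J.

3.03 × 10⁴ J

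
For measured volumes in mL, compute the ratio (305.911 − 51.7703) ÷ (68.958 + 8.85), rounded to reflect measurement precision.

3.266

305.911 − 51.7703 = 254.1407, limited to 3 d.p. → 6 s.f.; 68.958 + 8.85 = 77.808, limited to 2 d.p. → 4 s.f.
Carrying full precision, 254.1407 ÷ 77.808 = 3.26625411269…; keep min(6, 4) = 4 s.f.
Rounded to 4 significant figures: 3.266.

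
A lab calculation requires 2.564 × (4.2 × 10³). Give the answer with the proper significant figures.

2.564 × (4.2 × 10³) = 10768.8
Multiplication/division keeps the fewest significant figures: 2.564 → 4 s.f., 4.2 × 10³ → 2 s.f.; limit is 2.
Rounded to 2 significant figures: 1.1 × 10⁴.

1.1 × 10⁴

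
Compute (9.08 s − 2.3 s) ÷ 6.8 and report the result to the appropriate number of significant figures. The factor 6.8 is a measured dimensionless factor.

1.0 s

9.08 s − 2.3 s = 6.78 s; the difference is limited to 1 decimal place (2 s.f.).
Carrying full precision, 6.78 ÷ 6.8 = 0.997058823529… s; 6.8 has 2 s.f., so the result keeps min(2, 2) = 2 s.f.
Rounded to 2 significant figures: 1.0 s.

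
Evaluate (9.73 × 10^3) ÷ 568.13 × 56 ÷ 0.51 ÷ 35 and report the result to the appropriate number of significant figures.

(9.73 × 10^3) ÷ 568.13 × 56 ÷ 0.51 ÷ 35 = 53.7297628995…
Multiplication/division keeps the fewest significant figures: 9.73 × 10^3 → 3 s.f., 568.13 → 5 s.f., 56 → 2 s.f., 0.51 → 2 s.f., 35 → 2 s.f.; limit is 2.
Rounded to 2 significant figures: 54.

54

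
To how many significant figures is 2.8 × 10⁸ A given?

2

2.8 × 10⁸: in scientific notation every digit of the coefficient is significant.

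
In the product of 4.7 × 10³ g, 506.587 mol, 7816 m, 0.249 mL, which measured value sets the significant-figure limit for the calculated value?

4.7 × 10³ g

4.7 × 10³ g → 2 s.f.; 506.587 mol → 6 s.f.; 7816 m → 4 s.f.; 0.249 mL → 3 s.f.
The fewest is 2 significant figures, from 4.7 × 10³ g.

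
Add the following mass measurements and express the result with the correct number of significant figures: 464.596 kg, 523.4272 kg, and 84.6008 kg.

464.596 kg + 523.4272 kg + 84.6008 kg = 1072.6240 kg.
Addition/subtraction keeps the fewest decimal places: 464.596 → 3 decimal places, 523.4272 → 4 decimal places, 84.6008 → 4 decimal places; limit is 3.
Rounded to 3 decimal places: 1072.624 kg.

1072.624 kg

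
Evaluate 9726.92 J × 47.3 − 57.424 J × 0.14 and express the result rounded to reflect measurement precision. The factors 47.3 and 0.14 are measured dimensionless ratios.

9726.92 × 47.3 = 460083.316 → 4.60 × 10⁵ J (3 s.f., last digit at the 10^3 place).
57.424 × 0.14 = 8.03936 → 8.0 J (2 s.f., last digit at the 10^-1 place).
Difference: 460075.27664 J; keep the coarser place, 10^3.
Result: 4.60 × 10⁵ J.

4.60 × 10⁵ J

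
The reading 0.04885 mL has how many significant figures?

0.04885: leading zeros are not significant.

4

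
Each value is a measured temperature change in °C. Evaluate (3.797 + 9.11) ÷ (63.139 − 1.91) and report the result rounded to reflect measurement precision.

3.797 + 9.11 = 12.907, limited to 2 d.p. → 4 s.f.; 63.139 − 1.91 = 61.229, limited to 2 d.p. → 4 s.f.
Carrying full precision, 12.907 ÷ 61.229 = 0.210798804488…; keep min(4, 4) = 4 s.f.
Rounded to 4 significant figures: 0.2108.

0.2108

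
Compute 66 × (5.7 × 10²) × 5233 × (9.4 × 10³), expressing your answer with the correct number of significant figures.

66 × (5.7 × 10²) × 5233 × (9.4 × 10³) = 1.850535324 × 10^12
Multiplication/division keeps the fewest significant figures: 66 → 2 s.f., 5.7 × 10² → 2 s.f., 5233 → 4 s.f., 9.4 × 10³ → 2 s.f.; limit is 2.
Rounded to 2 significant figures: 1.9 × 10¹².

1.9 × 10¹²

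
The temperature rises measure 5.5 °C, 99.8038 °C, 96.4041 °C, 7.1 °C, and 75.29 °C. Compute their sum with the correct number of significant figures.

284.1 °C

5.5 °C + 99.8038 °C + 96.4041 °C + 7.1 °C + 75.29 °C = 284.0979 °C.
Addition/subtraction keeps the fewest decimal places: 5.5 → 1 decimal place, 99.8038 → 4 decimal places, 96.4041 → 4 decimal places, 7.1 → 1 decimal place, 75.29 → 2 decimal places; limit is 1.
Rounded to 1 decimal place: 284.1 °C.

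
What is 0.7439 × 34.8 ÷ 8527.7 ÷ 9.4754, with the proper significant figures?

3.20 × 10^-4

0.7439 × 34.8 ÷ 8527.7 ÷ 9.4754 = 0.000320379217537…
Multiplication/division keeps the fewest significant figures: 0.7439 → 4 s.f., 34.8 → 3 s.f., 8527.7 → 5 s.f., 9.4754 → 5 s.f.; limit is 3.
Rounded to 3 significant figures: 3.20 × 10^-4.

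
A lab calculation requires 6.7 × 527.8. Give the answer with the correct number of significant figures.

3.5 × 10³

6.7 × 527.8 = 3536.26
Multiplication/division keeps the fewest significant figures: 6.7 → 2 s.f., 527.8 → 4 s.f.; limit is 2.
Rounded to 2 significant figures: 3.5 × 10³.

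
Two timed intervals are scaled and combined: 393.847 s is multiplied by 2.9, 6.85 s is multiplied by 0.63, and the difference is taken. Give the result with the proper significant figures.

393.847 × 2.9 = 1142.1563 → 1.1 × 10^3 s (2 s.f., last digit at the 10^2 place).
6.85 × 0.63 = 4.3155 → 4.3 s (2 s.f., last digit at the 10^-1 place).
Difference: 1137.8408 s; keep the coarser place, 10^2.
Result: 1.1 × 10^3 s.

1.1 × 10^3 s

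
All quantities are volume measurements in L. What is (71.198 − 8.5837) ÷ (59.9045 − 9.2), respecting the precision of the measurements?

71.198 − 8.5837 = 62.6143, limited to 3 d.p. → 5 s.f.; 59.9045 − 9.2 = 50.7045, limited to 1 d.p. → 3 s.f.
Carrying full precision, 62.6143 ÷ 50.7045 = 1.23488644992…; keep min(5, 3) = 3 s.f.
Rounded to 3 significant figures: 1.23.

1.23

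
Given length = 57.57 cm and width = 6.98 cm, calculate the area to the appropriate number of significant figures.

402 cm²

area = 57.57 cm × 6.98 cm = 401.8386 cm².
57.57 has 4 significant figures; 6.98 has 3.
Division/multiplication keeps the fewest: 3 significant figures.
Rounded: 402 cm².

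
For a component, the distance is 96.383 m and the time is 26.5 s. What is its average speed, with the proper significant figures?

average speed = 96.383 m ÷ 26.5 s = 3.63709433962… m/s.
96.383 has 5 significant figures; 26.5 has 3.
Division/multiplication keeps the fewest: 3 significant figures.
Rounded: 3.64 m/s.

3.64 m/s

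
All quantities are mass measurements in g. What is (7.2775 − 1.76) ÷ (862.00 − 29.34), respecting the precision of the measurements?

0.00663

7.2775 − 1.76 = 5.5175, limited to 2 d.p. → 3 s.f.; 862.00 − 29.34 = 832.66, limited to 2 d.p. → 5 s.f.
Carrying full precision, 5.5175 ÷ 832.66 = 0.00662635409411…; keep min(3, 5) = 3 s.f.
Rounded to 3 significant figures: 0.00663.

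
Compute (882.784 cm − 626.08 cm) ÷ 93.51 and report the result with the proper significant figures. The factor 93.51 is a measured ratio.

2.745 cm

882.784 cm − 626.08 cm = 256.704 cm; the difference is limited to 2 decimal places (5 s.f.).
Carrying full precision, 256.704 ÷ 93.51 = 2.74520372153… cm; 93.51 has 4 s.f., so the result keeps min(5, 4) = 4 s.f.
Rounded to 4 significant figures: 2.745 cm.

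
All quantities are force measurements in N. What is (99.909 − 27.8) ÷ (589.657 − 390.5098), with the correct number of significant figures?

0.362

99.909 − 27.8 = 72.109, limited to 1 d.p. → 3 s.f.; 589.657 − 390.5098 = 199.1472, limited to 3 d.p. → 6 s.f.
Carrying full precision, 72.109 ÷ 199.1472 = 0.362088947271…; keep min(3, 6) = 3 s.f.
Rounded to 3 significant figures: 0.362.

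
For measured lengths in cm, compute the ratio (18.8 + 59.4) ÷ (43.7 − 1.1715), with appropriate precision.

1.84

18.8 + 59.4 = 78.2, limited to 1 d.p. → 3 s.f.; 43.7 − 1.1715 = 42.5285, limited to 1 d.p. → 3 s.f.
Carrying full precision, 78.2 ÷ 42.5285 = 1.83876694452…; keep min(3, 3) = 3 s.f.
Rounded to 3 significant figures: 1.84.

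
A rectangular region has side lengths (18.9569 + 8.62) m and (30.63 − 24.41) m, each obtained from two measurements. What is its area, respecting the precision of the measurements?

18.9569 + 8.62 = 27.5769, limited to 2 d.p. → 4 s.f.; 30.63 − 24.41 = 6.22, limited to 2 d.p. → 3 s.f.
Carrying full precision, 27.5769 × 6.22 = 171.528318; keep min(4, 3) = 3 s.f.
Rounded to 3 significant figures: 172 m².

172 m²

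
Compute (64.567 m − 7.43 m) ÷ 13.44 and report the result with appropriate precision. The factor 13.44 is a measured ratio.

4.251 m

64.567 m − 7.43 m = 57.137 m; the difference is limited to 2 decimal places (4 s.f.).
Carrying full precision, 57.137 ÷ 13.44 = 4.25126488095… m; 13.44 has 4 s.f., so the result keeps min(4, 4) = 4 s.f.
Rounded to 4 significant figures: 4.251 m.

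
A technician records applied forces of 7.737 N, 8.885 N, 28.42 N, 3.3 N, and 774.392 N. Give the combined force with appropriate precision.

7.737 N + 8.885 N + 28.42 N + 3.3 N + 774.392 N = 822.734 N.
Addition/subtraction keeps the fewest decimal places: 7.737 → 3 decimal places, 8.885 → 3 decimal places, 28.42 → 2 decimal places, 3.3 → 1 decimal place, 774.392 → 3 decimal places; limit is 1.
Rounded to 1 decimal place: 822.7 N.

822.7 N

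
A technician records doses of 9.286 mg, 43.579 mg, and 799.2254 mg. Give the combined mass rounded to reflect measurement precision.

852.090 mg

9.286 mg + 43.579 mg + 799.2254 mg = 852.0904 mg.
Addition/subtraction keeps the fewest decimal places: 9.286 → 3 decimal places, 43.579 → 3 decimal places, 799.2254 → 4 decimal places; limit is 3.
Rounded to 3 decimal places: 852.090 mg.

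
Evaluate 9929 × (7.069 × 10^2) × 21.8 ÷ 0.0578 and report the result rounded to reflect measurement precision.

2.65 × 10^9

9929 × (7.069 × 10^2) × 21.8 ÷ 0.0578 = 2.64723287509 × 10^9…
Multiplication/division keeps the fewest significant figures: 9929 → 4 s.f., 7.069 × 10^2 → 4 s.f., 21.8 → 3 s.f., 0.0578 → 3 s.f.; limit is 3.
Rounded to 3 significant figures: 2.65 × 10^9.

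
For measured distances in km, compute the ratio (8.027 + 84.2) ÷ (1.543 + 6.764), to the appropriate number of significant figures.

11.1

8.027 + 84.2 = 92.227, limited to 1 d.p. → 3 s.f.; 1.543 + 6.764 = 8.307, limited to 3 d.p. → 4 s.f.
Carrying full precision, 92.227 ÷ 8.307 = 11.1023233418…; keep min(3, 4) = 3 s.f.
Rounded to 3 significant figures: 11.1.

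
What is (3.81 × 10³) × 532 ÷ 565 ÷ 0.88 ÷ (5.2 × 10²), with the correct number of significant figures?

(3.81 × 10³) × 532 ÷ 565 ÷ 0.88 ÷ (5.2 × 10²) = 7.83974874683…
Multiplication/division keeps the fewest significant figures: 3.81 × 10³ → 3 s.f., 532 → 3 s.f., 565 → 3 s.f., 0.88 → 2 s.f., 5.2 × 10² → 2 s.f.; limit is 2.
Rounded to 2 significant figures: 7.8.

7.8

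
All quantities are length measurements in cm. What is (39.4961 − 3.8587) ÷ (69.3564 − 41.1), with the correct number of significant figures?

39.4961 − 3.8587 = 35.6374, limited to 4 d.p. → 6 s.f.; 69.3564 − 41.1 = 28.2564, limited to 1 d.p. → 3 s.f.
Carrying full precision, 35.6374 ÷ 28.2564 = 1.26121515834…; keep min(6, 3) = 3 s.f.
Rounded to 3 significant figures: 1.26.

1.26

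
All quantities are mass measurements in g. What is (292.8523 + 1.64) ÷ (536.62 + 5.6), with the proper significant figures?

0.5431

292.8523 + 1.64 = 294.4923, limited to 2 d.p. → 5 s.f.; 536.62 + 5.6 = 542.22, limited to 1 d.p. → 4 s.f.
Carrying full precision, 294.4923 ÷ 542.22 = 0.543123270997…; keep min(5, 4) = 4 s.f.
Rounded to 4 significant figures: 0.5431.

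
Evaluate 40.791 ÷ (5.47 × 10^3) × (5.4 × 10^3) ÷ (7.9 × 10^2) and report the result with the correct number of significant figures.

0.051

40.791 ÷ (5.47 × 10^3) × (5.4 × 10^3) ÷ (7.9 × 10^2) = 0.0509734107792…
Multiplication/division keeps the fewest significant figures: 40.791 → 5 s.f., 5.47 × 10^3 → 3 s.f., 5.4 × 10^3 → 2 s.f., 7.9 × 10^2 → 2 s.f.; limit is 2.
Rounded to 2 significant figures: 0.051.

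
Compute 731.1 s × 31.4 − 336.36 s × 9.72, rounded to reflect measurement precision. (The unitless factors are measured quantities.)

1.97 × 10^4 s

731.1 × 31.4 = 22956.54 → 2.30 × 10^4 s (3 s.f., last digit at the 10^2 place).
336.36 × 9.72 = 3269.4192 → 3.27 × 10^3 s (3 s.f., last digit at the 10^1 place).
Difference: 19687.1208 s; keep the coarser place, 10^2.
Result: 1.97 × 10^4 s.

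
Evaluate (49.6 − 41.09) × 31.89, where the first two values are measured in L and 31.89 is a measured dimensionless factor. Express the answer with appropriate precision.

49.6 L − 41.09 L = 8.51 L; the difference is limited to 1 decimal place (2 s.f.).
Carrying full precision, 8.51 × 31.89 = 271.3839 L; 31.89 has 4 s.f., so the result keeps min(2, 4) = 2 s.f.
Rounded to 2 significant figures: 2.7 × 10² L.

2.7 × 10² L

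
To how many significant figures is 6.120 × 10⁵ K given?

6.120 × 10⁵: in scientific notation every digit of the coefficient is significant.

4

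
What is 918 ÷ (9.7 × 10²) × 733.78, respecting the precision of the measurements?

918 ÷ (9.7 × 10²) × 733.78 = 694.443340206…
Multiplication/division keeps the fewest significant figures: 918 → 3 s.f., 9.7 × 10² → 2 s.f., 733.78 → 5 s.f.; limit is 2.
Rounded to 2 significant figures: 6.9 × 10².

6.9 × 10²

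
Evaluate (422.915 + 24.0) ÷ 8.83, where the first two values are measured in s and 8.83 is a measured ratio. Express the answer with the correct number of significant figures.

422.915 s + 24.0 s = 446.915 s; the sum is limited to 1 decimal place (4 s.f.).
Carrying full precision, 446.915 ÷ 8.83 = 50.6132502831… s; 8.83 has 3 s.f., so the result keeps min(4, 3) = 3 s.f.
Rounded to 3 significant figures: 50.6 s.

50.6 s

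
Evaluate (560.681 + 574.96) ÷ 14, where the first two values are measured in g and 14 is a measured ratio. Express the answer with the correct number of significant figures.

560.681 g + 574.96 g = 1135.641 g; the sum is limited to 2 decimal places (6 s.f.).
Carrying full precision, 1135.641 ÷ 14 = 81.1172142857… g; 14 has 2 s.f., so the result keeps min(6, 2) = 2 s.f.
Rounded to 2 significant figures: 81 g.

81 g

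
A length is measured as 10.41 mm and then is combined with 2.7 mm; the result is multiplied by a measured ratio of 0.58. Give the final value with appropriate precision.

10.41 mm + 2.7 mm = 13.11 mm; the sum is limited to 1 decimal place (3 s.f.).
Carrying full precision, 13.11 × 0.58 = 7.6038 mm; 0.58 has 2 s.f., so the result keeps min(3, 2) = 2 s.f.
Rounded to 2 significant figures: 7.6 mm.

7.6 mm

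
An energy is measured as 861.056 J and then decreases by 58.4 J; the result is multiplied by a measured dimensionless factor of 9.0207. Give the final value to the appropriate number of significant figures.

861.056 J − 58.4 J = 802.656 J; the difference is limited to 1 decimal place (4 s.f.).
Carrying full precision, 802.656 × 9.0207 = 7240.5189792 J; 9.0207 has 5 s.f., so the result keeps min(4, 5) = 4 s.f.
Rounded to 4 significant figures: 7241 J.

7241 J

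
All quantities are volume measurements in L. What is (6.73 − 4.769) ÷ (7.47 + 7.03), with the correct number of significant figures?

6.73 − 4.769 = 1.961, limited to 2 d.p. → 3 s.f.; 7.47 + 7.03 = 14.50, limited to 2 d.p. → 4 s.f.
Carrying full precision, 1.961 ÷ 14.50 = 0.13524137931…; keep min(3, 4) = 3 s.f.
Rounded to 3 significant figures: 0.135.

0.135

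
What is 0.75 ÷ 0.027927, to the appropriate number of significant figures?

0.75 ÷ 0.027927 = 26.855731013…
Multiplication/division keeps the fewest significant figures: 0.75 → 2 s.f., 0.027927 → 5 s.f.; limit is 2.
Rounded to 2 significant figures: 27.

27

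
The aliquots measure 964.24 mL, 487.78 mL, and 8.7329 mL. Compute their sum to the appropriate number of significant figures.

1460.75 mL

964.24 mL + 487.78 mL + 8.7329 mL = 1460.7529 mL.
Addition/subtraction keeps the fewest decimal places: 964.24 → 2 decimal places, 487.78 → 2 decimal places, 8.7329 → 4 decimal places; limit is 2.
Rounded to 2 decimal places: 1460.75 mL.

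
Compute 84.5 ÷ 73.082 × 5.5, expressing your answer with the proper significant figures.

6.4

84.5 ÷ 73.082 × 5.5 = 6.35929503845…
Multiplication/division keeps the fewest significant figures: 84.5 → 3 s.f., 73.082 → 5 s.f., 5.5 → 2 s.f.; limit is 2.
Rounded to 2 significant figures: 6.4.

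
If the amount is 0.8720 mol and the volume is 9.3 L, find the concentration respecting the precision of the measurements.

concentration = 0.8720 mol ÷ 9.3 L = 0.0937634408602… mol/L.
0.8720 has 4 significant figures; 9.3 has 2.
Division/multiplication keeps the fewest: 2 significant figures.
Rounded: 0.094 mol/L.

0.094 mol/L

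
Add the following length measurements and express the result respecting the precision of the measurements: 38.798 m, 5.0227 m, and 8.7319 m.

38.798 m + 5.0227 m + 8.7319 m = 52.5526 m.
Addition/subtraction keeps the fewest decimal places: 38.798 → 3 decimal places, 5.0227 → 4 decimal places, 8.7319 → 4 decimal places; limit is 3.
Rounded to 3 decimal places: 52.553 m.

52.553 m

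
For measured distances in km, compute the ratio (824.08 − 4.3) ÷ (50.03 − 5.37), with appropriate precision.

824.08 − 4.3 = 819.78, limited to 1 d.p. → 4 s.f.; 50.03 − 5.37 = 44.66, limited to 2 d.p. → 4 s.f.
Carrying full precision, 819.78 ÷ 44.66 = 18.3560232871…; keep min(4, 4) = 4 s.f.
Rounded to 4 significant figures: 18.36.

18.36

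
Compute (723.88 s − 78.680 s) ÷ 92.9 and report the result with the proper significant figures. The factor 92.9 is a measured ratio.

723.88 s − 78.680 s = 645.200 s; the difference is limited to 2 decimal places (5 s.f.).
Carrying full precision, 645.200 ÷ 92.9 = 6.9451022605… s; 92.9 has 3 s.f., so the result keeps min(5, 3) = 3 s.f.
Rounded to 3 significant figures: 6.95 s.

6.95 s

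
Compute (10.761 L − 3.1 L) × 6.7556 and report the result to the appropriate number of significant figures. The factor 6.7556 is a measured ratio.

52 L

10.761 L − 3.1 L = 7.661 L; the difference is limited to 1 decimal place (2 s.f.).
Carrying full precision, 7.661 × 6.7556 = 51.7546516 L; 6.7556 has 5 s.f., so the result keeps min(2, 5) = 2 s.f.
Rounded to 2 significant figures: 52 L.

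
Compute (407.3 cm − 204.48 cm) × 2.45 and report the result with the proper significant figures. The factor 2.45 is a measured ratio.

407.3 cm − 204.48 cm = 202.82 cm; the difference is limited to 1 decimal place (4 s.f.).
Carrying full precision, 202.82 × 2.45 = 496.909 cm; 2.45 has 3 s.f., so the result keeps min(4, 3) = 3 s.f.
Rounded to 3 significant figures: 497 cm.

497 cm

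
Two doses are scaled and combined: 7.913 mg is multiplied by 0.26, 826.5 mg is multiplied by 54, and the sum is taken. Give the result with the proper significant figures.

4.5 × 10^4 mg

7.913 × 0.26 = 2.05738 → 2.1 mg (2 s.f., last digit at the 10^-1 place).
826.5 × 54 = 44631 → 4.5 × 10^4 mg (2 s.f., last digit at the 10^3 place).
Sum: 44633.05738 mg; keep the coarser place, 10^3.
Result: 4.5 × 10^4 mg.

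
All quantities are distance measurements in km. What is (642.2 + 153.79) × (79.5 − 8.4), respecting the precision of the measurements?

5.66 × 10^4 km²

642.2 + 153.79 = 795.99, limited to 1 d.p. → 4 s.f.; 79.5 − 8.4 = 71.1, limited to 1 d.p. → 3 s.f.
Carrying full precision, 795.99 × 71.1 = 56594.889; keep min(4, 3) = 3 s.f.
Rounded to 3 significant figures: 5.66 × 10^4 km².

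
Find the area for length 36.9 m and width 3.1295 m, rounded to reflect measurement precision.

area = 36.9 m × 3.1295 m = 115.47855 m².
36.9 has 3 significant figures; 3.1295 has 5.
Division/multiplication keeps the fewest: 3 significant figures.
Rounded: 115 m².

115 m²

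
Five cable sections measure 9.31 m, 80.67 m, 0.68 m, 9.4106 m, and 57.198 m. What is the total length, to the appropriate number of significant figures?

9.31 m + 80.67 m + 0.68 m + 9.4106 m + 57.198 m = 157.2686 m.
Addition/subtraction keeps the fewest decimal places: 9.31 → 2 decimal places, 80.67 → 2 decimal places, 0.68 → 2 decimal places, 9.4106 → 4 decimal places, 57.198 → 3 decimal places; limit is 2.
Rounded to 2 decimal places: 157.27 m.

157.27 m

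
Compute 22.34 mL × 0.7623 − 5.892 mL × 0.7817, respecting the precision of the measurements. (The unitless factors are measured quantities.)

22.34 × 0.7623 = 17.029782 → 17.03 mL (4 s.f., last digit at the 10^-2 place).
5.892 × 0.7817 = 4.6057764 → 4.606 mL (4 s.f., last digit at the 10^-3 place).
Difference: 12.4240056 mL; keep the coarser place, 10^-2.
Result: 12.42 mL.

12.42 mL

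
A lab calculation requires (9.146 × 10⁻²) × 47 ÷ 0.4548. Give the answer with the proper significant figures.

9.5

(9.146 × 10⁻²) × 47 ÷ 0.4548 = 9.4516710642…
Multiplication/division keeps the fewest significant figures: 9.146 × 10⁻² → 4 s.f., 47 → 2 s.f., 0.4548 → 4 s.f.; limit is 2.
Rounded to 2 significant figures: 9.5.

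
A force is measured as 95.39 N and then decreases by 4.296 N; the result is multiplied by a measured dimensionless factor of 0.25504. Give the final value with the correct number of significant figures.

23.23 N

95.39 N − 4.296 N = 91.094 N; the difference is limited to 2 decimal places (4 s.f.).
Carrying full precision, 91.094 × 0.25504 = 23.23261376 N; 0.25504 has 5 s.f., so the result keeps min(4, 5) = 4 s.f.
Rounded to 4 significant figures: 23.23 N.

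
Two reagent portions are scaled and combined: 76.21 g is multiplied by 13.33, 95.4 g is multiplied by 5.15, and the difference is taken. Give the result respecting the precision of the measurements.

525 g

76.21 × 13.33 = 1015.8793 → 1016 g (4 s.f., last digit at the 10^0 place).
95.4 × 5.15 = 491.31 → 4.91 × 10² g (3 s.f., last digit at the 10^0 place).
Difference: 524.5693 g; keep the coarser place, 10^0.
Result: 525 g.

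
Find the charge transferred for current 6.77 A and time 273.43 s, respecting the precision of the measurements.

charge transferred = 6.77 A × 273.43 s = 1851.1211 C.
6.77 has 3 significant figures; 273.43 has 5.
Division/multiplication keeps the fewest: 3 significant figures.
Rounded: 1.85 × 10³ C.

1.85 × 10³ C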